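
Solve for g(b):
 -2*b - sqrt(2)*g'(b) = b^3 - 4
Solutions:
 g(b) = C1 - sqrt(2)*b^4/8 - sqrt(2)*b^2/2 + 2*sqrt(2)*b


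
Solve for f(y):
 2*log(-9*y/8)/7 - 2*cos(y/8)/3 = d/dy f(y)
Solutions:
 f(y) = C1 + 2*y*log(-y)/7 - 6*y*log(2)/7 - 2*y/7 + 4*y*log(3)/7 - 16*sin(y/8)/3


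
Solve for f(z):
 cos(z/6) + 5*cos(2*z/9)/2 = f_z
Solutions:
 f(z) = C1 + 6*sin(z/6) + 45*sin(2*z/9)/4


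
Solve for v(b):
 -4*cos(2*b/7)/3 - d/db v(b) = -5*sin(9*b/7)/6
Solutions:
 v(b) = C1 - 14*sin(2*b/7)/3 - 35*cos(9*b/7)/54


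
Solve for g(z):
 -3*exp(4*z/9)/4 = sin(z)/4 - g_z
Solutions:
 g(z) = C1 + 27*exp(4*z/9)/16 - cos(z)/4


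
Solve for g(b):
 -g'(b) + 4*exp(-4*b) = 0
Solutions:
 g(b) = C1 - exp(-4*b)


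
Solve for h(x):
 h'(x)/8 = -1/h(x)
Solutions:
 h(x) = -sqrt(C1 - 16*x)
 h(x) = sqrt(C1 - 16*x)


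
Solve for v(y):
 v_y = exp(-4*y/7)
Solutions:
 v(y) = C1 - 7*exp(-4*y/7)/4


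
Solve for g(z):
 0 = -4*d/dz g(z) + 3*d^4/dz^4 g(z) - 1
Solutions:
 g(z) = C1 + C4*exp(6^(2/3)*z/3) - z/4 + (C2*sin(2^(2/3)*3^(1/6)*z/2) + C3*cos(2^(2/3)*3^(1/6)*z/2))*exp(-6^(2/3)*z/6)


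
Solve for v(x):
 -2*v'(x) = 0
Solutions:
 v(x) = C1


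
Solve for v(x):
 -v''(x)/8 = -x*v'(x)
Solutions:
 v(x) = C1 + C2*erfi(2*x)


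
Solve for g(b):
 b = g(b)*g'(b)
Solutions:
 g(b) = -sqrt(C1 + b^2)
 g(b) = sqrt(C1 + b^2)


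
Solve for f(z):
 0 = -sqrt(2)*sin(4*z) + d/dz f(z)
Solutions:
 f(z) = C1 - sqrt(2)*cos(4*z)/4


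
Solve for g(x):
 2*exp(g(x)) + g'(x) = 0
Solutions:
 g(x) = log(1/(C1 + 2*x))


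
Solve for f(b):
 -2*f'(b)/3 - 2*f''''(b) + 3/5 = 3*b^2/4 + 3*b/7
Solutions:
 f(b) = C1 + C4*exp(-3^(2/3)*b/3) - 3*b^3/8 - 9*b^2/28 + 9*b/10 + (C2*sin(3^(1/6)*b/2) + C3*cos(3^(1/6)*b/2))*exp(3^(2/3)*b/6)


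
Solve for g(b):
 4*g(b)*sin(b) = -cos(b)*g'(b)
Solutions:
 g(b) = C1*cos(b)^4


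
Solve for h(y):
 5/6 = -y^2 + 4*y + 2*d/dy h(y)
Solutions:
 h(y) = C1 + y^3/6 - y^2 + 5*y/12


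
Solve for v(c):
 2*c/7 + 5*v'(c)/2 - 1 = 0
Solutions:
 v(c) = C1 - 2*c^2/35 + 2*c/5


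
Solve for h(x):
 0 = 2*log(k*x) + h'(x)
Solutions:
 h(x) = C1 - 2*x*log(k*x) + 2*x


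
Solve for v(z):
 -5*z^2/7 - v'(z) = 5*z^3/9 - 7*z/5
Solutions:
 v(z) = C1 - 5*z^4/36 - 5*z^3/21 + 7*z^2/10


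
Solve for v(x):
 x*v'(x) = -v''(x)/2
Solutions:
 v(x) = C1 + C2*erf(x)


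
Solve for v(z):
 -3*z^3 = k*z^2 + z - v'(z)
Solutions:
 v(z) = C1 + k*z^3/3 + 3*z^4/4 + z^2/2


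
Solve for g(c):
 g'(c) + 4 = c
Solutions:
 g(c) = C1 + c^2/2 - 4*c


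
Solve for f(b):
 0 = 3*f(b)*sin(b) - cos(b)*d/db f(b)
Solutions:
 f(b) = C1/cos(b)^3


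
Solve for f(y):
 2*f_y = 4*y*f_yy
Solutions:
 f(y) = C1 + C2*y^(3/2)


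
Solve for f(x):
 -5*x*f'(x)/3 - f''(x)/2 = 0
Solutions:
 f(x) = C1 + C2*erf(sqrt(15)*x/3)


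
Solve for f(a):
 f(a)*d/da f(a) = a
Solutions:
 f(a) = -sqrt(C1 + a^2)
 f(a) = sqrt(C1 + a^2)


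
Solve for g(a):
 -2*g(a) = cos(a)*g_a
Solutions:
 g(a) = C1*(sin(a) - 1)/(sin(a) + 1)


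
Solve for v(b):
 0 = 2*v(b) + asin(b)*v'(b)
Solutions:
 v(b) = C1*exp(-2*Integral(1/asin(b), b))


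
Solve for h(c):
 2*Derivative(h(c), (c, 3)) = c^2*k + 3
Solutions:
 h(c) = C1 + C2*c + C3*c^2 + c^5*k/120 + c^3/4


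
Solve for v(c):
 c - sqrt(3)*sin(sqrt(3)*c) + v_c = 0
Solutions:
 v(c) = C1 - c^2/2 - cos(sqrt(3)*c)


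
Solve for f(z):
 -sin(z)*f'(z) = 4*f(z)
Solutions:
 f(z) = C1*(cos(z)^2 + 2*cos(z) + 1)/(cos(z)^2 - 2*cos(z) + 1)


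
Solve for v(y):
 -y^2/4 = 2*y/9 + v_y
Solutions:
 v(y) = C1 - y^3/12 - y^2/9


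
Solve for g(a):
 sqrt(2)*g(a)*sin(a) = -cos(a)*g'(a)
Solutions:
 g(a) = C1*cos(a)^(sqrt(2))


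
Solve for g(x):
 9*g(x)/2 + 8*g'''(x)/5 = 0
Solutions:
 g(x) = C3*exp(x*(-2^(2/3)*45^(1/3) + 3*5^(1/3)*6^(2/3))/16)*sin(3*2^(2/3)*3^(1/6)*5^(1/3)*x/8) + C4*exp(x*(-2^(2/3)*45^(1/3) + 3*5^(1/3)*6^(2/3))/16)*cos(3*2^(2/3)*3^(1/6)*5^(1/3)*x/8) + C5*exp(-x*(2^(2/3)*45^(1/3) + 3*5^(1/3)*6^(2/3))/16) + (C1*sin(3*2^(2/3)*3^(1/6)*5^(1/3)*x/8) + C2*cos(3*2^(2/3)*3^(1/6)*5^(1/3)*x/8))*exp(2^(2/3)*45^(1/3)*x/8)


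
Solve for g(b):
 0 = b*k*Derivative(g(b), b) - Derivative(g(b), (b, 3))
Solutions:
 g(b) = C1 + Integral(C2*airyai(b*k^(1/3)) + C3*airybi(b*k^(1/3)), b)


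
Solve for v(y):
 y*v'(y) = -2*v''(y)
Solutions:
 v(y) = C1 + C2*erf(y/2)


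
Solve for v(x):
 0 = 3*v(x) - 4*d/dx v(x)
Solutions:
 v(x) = C1*exp(3*x/4)


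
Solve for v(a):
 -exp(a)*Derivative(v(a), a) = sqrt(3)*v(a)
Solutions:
 v(a) = C1*exp(sqrt(3)*exp(-a))


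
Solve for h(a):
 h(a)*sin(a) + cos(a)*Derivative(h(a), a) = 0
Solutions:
 h(a) = C1*cos(a)


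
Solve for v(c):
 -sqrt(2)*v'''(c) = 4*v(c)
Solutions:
 v(c) = C3*exp(-sqrt(2)*c) + (C1*sin(sqrt(6)*c/2) + C2*cos(sqrt(6)*c/2))*exp(sqrt(2)*c/2)


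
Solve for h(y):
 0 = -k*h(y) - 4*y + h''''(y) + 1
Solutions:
 h(y) = C1*exp(-k^(1/4)*y) + C2*exp(k^(1/4)*y) + C3*exp(-I*k^(1/4)*y) + C4*exp(I*k^(1/4)*y) - 4*y/k + 1/k


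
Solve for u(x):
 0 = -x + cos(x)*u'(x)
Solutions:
 u(x) = C1 + Integral(x/cos(x), x)


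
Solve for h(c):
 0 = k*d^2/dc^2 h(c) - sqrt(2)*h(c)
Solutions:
 h(c) = C1*exp(-2^(1/4)*c*sqrt(1/k)) + C2*exp(2^(1/4)*c*sqrt(1/k))


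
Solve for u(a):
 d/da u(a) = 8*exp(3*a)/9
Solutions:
 u(a) = C1 + 8*exp(3*a)/27


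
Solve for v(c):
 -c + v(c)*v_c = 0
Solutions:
 v(c) = -sqrt(C1 + c^2)
 v(c) = sqrt(C1 + c^2)


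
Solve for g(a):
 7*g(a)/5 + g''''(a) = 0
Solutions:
 g(a) = (C1*sin(sqrt(2)*5^(3/4)*7^(1/4)*a/10) + C2*cos(sqrt(2)*5^(3/4)*7^(1/4)*a/10))*exp(-sqrt(2)*5^(3/4)*7^(1/4)*a/10) + (C3*sin(sqrt(2)*5^(3/4)*7^(1/4)*a/10) + C4*cos(sqrt(2)*5^(3/4)*7^(1/4)*a/10))*exp(sqrt(2)*5^(3/4)*7^(1/4)*a/10)


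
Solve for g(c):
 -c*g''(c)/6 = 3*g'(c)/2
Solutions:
 g(c) = C1 + C2/c^8


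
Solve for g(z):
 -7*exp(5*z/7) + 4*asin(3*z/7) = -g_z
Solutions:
 g(z) = C1 - 4*z*asin(3*z/7) - 4*sqrt(49 - 9*z^2)/3 + 49*exp(5*z/7)/5


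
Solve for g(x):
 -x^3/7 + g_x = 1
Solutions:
 g(x) = C1 + x^4/28 + x


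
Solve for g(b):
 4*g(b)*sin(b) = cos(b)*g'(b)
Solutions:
 g(b) = C1/cos(b)^4


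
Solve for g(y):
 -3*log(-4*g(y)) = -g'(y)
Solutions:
 -Integral(1/(log(-_y) + 2*log(2)), (_y, g(y)))/3 = C1 - y


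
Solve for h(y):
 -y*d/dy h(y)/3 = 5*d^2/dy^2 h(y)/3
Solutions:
 h(y) = C1 + C2*erf(sqrt(10)*y/10)


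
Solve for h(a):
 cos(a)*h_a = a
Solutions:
 h(a) = C1 + Integral(a/cos(a), a)


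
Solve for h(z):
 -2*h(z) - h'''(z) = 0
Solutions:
 h(z) = C3*exp(-2^(1/3)*z) + (C1*sin(2^(1/3)*sqrt(3)*z/2) + C2*cos(2^(1/3)*sqrt(3)*z/2))*exp(2^(1/3)*z/2)


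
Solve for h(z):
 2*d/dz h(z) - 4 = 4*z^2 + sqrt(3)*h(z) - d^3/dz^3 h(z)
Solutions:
 h(z) = C1*exp(-2^(1/3)*sqrt(3)*z*(-4/(9 + sqrt(113))^(1/3) + 2^(1/3)*(9 + sqrt(113))^(1/3))/12)*sin(2^(1/3)*z*((9 + sqrt(113))^(-1/3) + 2^(1/3)*(9 + sqrt(113))^(1/3)/4)) + C2*exp(-2^(1/3)*sqrt(3)*z*(-4/(9 + sqrt(113))^(1/3) + 2^(1/3)*(9 + sqrt(113))^(1/3))/12)*cos(2^(1/3)*z*((9 + sqrt(113))^(-1/3) + 2^(1/3)*(9 + sqrt(113))^(1/3)/4)) + C3*exp(2^(1/3)*sqrt(3)*z*(-4/(9 + sqrt(113))^(1/3) + 2^(1/3)*(9 + sqrt(113))^(1/3))/6) - 4*sqrt(3)*z^2/3 - 16*z/3 - 44*sqrt(3)/9


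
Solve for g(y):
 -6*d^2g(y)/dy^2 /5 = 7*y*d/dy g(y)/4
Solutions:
 g(y) = C1 + C2*erf(sqrt(105)*y/12)


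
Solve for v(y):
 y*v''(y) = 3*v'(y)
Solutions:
 v(y) = C1 + C2*y^4


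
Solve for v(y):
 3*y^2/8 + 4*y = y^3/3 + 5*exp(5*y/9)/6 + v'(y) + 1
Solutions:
 v(y) = C1 - y^4/12 + y^3/8 + 2*y^2 - y - 3*exp(5*y/9)/2


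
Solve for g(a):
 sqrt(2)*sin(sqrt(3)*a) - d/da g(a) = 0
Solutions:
 g(a) = C1 - sqrt(6)*cos(sqrt(3)*a)/3


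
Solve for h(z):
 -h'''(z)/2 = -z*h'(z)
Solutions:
 h(z) = C1 + Integral(C2*airyai(2^(1/3)*z) + C3*airybi(2^(1/3)*z), z)


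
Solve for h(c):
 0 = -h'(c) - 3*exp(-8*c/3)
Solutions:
 h(c) = C1 + 9*exp(-8*c/3)/8


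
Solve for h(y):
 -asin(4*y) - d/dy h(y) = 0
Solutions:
 h(y) = C1 - y*asin(4*y) - sqrt(1 - 16*y^2)/4


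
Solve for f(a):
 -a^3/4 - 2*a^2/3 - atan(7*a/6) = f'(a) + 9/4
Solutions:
 f(a) = C1 - a^4/16 - 2*a^3/9 - a*atan(7*a/6) - 9*a/4 + 3*log(49*a^2 + 36)/7


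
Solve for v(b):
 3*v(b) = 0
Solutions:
 v(b) = 0


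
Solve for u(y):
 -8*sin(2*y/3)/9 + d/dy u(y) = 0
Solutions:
 u(y) = C1 - 4*cos(2*y/3)/3


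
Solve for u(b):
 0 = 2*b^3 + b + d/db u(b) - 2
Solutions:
 u(b) = C1 - b^4/2 - b^2/2 + 2*b


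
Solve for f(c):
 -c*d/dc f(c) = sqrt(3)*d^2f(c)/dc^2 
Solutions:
 f(c) = C1 + C2*erf(sqrt(2)*3^(3/4)*c/6)


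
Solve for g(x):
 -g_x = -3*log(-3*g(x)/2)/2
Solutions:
 -2*Integral(1/(log(-_y) - log(2) + log(3)), (_y, g(x)))/3 = C1 - x


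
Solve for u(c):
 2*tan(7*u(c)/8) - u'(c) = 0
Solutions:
 u(c) = -8*asin(C1*exp(7*c/4))/7 + 8*pi/7
 u(c) = 8*asin(C1*exp(7*c/4))/7


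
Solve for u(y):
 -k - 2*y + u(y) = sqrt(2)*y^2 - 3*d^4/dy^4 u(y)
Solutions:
 u(y) = k + sqrt(2)*y^2 + 2*y + (C1*sin(sqrt(2)*3^(3/4)*y/6) + C2*cos(sqrt(2)*3^(3/4)*y/6))*exp(-sqrt(2)*3^(3/4)*y/6) + (C3*sin(sqrt(2)*3^(3/4)*y/6) + C4*cos(sqrt(2)*3^(3/4)*y/6))*exp(sqrt(2)*3^(3/4)*y/6)


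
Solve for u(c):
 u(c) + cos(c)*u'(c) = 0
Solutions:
 u(c) = C1*sqrt(sin(c) - 1)/sqrt(sin(c) + 1)


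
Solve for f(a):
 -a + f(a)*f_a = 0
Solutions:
 f(a) = -sqrt(C1 + a^2)
 f(a) = sqrt(C1 + a^2)


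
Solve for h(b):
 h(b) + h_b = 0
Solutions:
 h(b) = C1*exp(-b)


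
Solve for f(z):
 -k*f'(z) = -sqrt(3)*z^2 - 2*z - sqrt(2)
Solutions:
 f(z) = C1 + sqrt(3)*z^3/(3*k) + z^2/k + sqrt(2)*z/k


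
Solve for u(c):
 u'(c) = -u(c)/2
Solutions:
 u(c) = C1*exp(-c/2)


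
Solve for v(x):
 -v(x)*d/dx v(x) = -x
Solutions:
 v(x) = -sqrt(C1 + x^2)
 v(x) = sqrt(C1 + x^2)


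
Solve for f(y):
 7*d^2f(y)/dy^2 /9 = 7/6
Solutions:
 f(y) = C1 + C2*y + 3*y^2/4


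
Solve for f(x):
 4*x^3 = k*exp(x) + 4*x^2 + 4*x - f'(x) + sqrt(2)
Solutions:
 f(x) = C1 + k*exp(x) - x^4 + 4*x^3/3 + 2*x^2 + sqrt(2)*x


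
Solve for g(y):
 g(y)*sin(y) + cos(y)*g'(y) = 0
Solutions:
 g(y) = C1*cos(y)


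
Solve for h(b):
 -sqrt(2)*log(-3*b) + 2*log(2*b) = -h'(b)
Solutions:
 h(b) = C1 - b*(2 - sqrt(2))*log(b) + b*(-sqrt(2) - 2*log(2) + sqrt(2)*log(3) + 2 + sqrt(2)*I*pi)


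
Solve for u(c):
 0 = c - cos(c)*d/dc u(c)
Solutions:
 u(c) = C1 + Integral(c/cos(c), c)


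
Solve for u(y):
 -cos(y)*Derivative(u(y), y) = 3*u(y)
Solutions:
 u(y) = C1*(sin(y) - 1)^(3/2)/(sin(y) + 1)^(3/2)


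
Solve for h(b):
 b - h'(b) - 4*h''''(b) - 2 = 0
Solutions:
 h(b) = C1 + C4*exp(-2^(1/3)*b/2) + b^2/2 - 2*b + (C2*sin(2^(1/3)*sqrt(3)*b/4) + C3*cos(2^(1/3)*sqrt(3)*b/4))*exp(2^(1/3)*b/4)


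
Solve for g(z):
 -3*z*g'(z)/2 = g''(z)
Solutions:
 g(z) = C1 + C2*erf(sqrt(3)*z/2)


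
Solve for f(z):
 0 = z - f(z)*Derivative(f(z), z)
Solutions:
 f(z) = -sqrt(C1 + z^2)
 f(z) = sqrt(C1 + z^2)


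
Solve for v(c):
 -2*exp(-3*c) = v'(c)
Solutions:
 v(c) = C1 + 2*exp(-3*c)/3


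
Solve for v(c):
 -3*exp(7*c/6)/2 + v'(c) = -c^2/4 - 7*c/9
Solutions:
 v(c) = C1 - c^3/12 - 7*c^2/18 + 9*exp(7*c/6)/7


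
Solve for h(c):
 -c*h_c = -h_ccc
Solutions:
 h(c) = C1 + Integral(C2*airyai(c) + C3*airybi(c), c)


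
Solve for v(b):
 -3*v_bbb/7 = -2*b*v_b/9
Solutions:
 v(b) = C1 + Integral(C2*airyai(14^(1/3)*b/3) + C3*airybi(14^(1/3)*b/3), b)


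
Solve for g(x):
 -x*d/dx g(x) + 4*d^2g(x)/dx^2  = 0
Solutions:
 g(x) = C1 + C2*erfi(sqrt(2)*x/4)


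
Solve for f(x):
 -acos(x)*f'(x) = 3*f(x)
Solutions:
 f(x) = C1*exp(-3*Integral(1/acos(x), x))


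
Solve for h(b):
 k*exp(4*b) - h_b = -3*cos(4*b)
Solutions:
 h(b) = C1 + k*exp(4*b)/4 + 3*sin(4*b)/4


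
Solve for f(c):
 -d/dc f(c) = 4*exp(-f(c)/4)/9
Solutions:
 f(c) = 4*log(C1 - c/9)


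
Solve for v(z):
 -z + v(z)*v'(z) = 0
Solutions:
 v(z) = -sqrt(C1 + z^2)
 v(z) = sqrt(C1 + z^2)


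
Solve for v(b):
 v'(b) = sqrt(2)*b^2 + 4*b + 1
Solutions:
 v(b) = C1 + sqrt(2)*b^3/3 + 2*b^2 + b


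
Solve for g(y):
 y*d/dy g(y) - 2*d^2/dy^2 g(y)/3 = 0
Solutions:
 g(y) = C1 + C2*erfi(sqrt(3)*y/2)


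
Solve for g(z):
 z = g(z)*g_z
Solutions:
 g(z) = -sqrt(C1 + z^2)
 g(z) = sqrt(C1 + z^2)


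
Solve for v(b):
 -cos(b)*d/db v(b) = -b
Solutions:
 v(b) = C1 + Integral(b/cos(b), b)


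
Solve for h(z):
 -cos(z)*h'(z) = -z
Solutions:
 h(z) = C1 + Integral(z/cos(z), z)


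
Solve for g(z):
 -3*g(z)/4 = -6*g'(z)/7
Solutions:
 g(z) = C1*exp(7*z/8)


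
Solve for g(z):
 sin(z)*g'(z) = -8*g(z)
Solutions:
 g(z) = C1*(cos(z)^4 + 4*cos(z)^3 + 6*cos(z)^2 + 4*cos(z) + 1)/(cos(z)^4 - 4*cos(z)^3 + 6*cos(z)^2 - 4*cos(z) + 1)


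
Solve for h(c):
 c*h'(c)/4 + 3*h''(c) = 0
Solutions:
 h(c) = C1 + C2*erf(sqrt(6)*c/12)


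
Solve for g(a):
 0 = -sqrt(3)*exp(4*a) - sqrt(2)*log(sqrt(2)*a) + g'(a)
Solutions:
 g(a) = C1 + sqrt(2)*a*log(a) + sqrt(2)*a*(-1 + log(2)/2) + sqrt(3)*exp(4*a)/4


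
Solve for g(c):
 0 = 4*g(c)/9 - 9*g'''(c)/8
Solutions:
 g(c) = C3*exp(2*6^(2/3)*c/9) + (C1*sin(2^(2/3)*3^(1/6)*c/3) + C2*cos(2^(2/3)*3^(1/6)*c/3))*exp(-6^(2/3)*c/9)


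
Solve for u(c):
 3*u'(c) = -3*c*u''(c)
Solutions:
 u(c) = C1 + C2*log(c)


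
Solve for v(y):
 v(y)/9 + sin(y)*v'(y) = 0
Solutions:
 v(y) = C1*(cos(y) + 1)^(1/18)/(cos(y) - 1)^(1/18)


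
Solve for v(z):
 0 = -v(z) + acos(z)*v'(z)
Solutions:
 v(z) = C1*exp(Integral(1/acos(z), z))


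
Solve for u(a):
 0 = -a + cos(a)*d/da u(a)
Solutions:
 u(a) = C1 + Integral(a/cos(a), a)


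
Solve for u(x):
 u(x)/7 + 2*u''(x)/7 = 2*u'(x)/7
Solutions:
 u(x) = (C1*sin(x/2) + C2*cos(x/2))*exp(x/2)


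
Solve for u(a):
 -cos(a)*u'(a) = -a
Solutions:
 u(a) = C1 + Integral(a/cos(a), a)


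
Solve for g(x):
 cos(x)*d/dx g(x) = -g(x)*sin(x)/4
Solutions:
 g(x) = C1*cos(x)^(1/4)


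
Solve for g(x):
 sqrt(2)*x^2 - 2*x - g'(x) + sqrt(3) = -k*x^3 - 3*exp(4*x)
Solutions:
 g(x) = C1 + k*x^4/4 + sqrt(2)*x^3/3 - x^2 + sqrt(3)*x + 3*exp(4*x)/4


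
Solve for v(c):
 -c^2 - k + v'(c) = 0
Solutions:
 v(c) = C1 + c^3/3 + c*k


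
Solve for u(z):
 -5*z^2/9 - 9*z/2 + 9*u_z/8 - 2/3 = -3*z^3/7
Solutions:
 u(z) = C1 - 2*z^4/21 + 40*z^3/243 + 2*z^2 + 16*z/27


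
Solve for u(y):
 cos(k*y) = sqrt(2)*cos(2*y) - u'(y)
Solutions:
 u(y) = C1 + sqrt(2)*sin(2*y)/2 - sin(k*y)/k


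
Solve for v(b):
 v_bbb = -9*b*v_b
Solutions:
 v(b) = C1 + Integral(C2*airyai(-3^(2/3)*b) + C3*airybi(-3^(2/3)*b), b)


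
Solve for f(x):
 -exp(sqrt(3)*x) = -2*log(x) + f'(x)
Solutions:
 f(x) = C1 + 2*x*log(x) - 2*x - sqrt(3)*exp(sqrt(3)*x)/3


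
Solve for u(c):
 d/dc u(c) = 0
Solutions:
 u(c) = C1


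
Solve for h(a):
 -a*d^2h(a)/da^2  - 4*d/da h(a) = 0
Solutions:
 h(a) = C1 + C2/a^3


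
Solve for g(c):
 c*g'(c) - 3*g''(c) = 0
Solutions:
 g(c) = C1 + C2*erfi(sqrt(6)*c/6)


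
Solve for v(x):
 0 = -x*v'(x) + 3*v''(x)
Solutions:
 v(x) = C1 + C2*erfi(sqrt(6)*x/6)


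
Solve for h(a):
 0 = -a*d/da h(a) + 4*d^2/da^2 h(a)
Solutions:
 h(a) = C1 + C2*erfi(sqrt(2)*a/4)


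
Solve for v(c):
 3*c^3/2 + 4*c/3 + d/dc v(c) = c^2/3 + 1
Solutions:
 v(c) = C1 - 3*c^4/8 + c^3/9 - 2*c^2/3 + c


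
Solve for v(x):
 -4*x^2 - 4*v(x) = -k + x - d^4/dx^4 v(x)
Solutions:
 v(x) = C1*exp(-sqrt(2)*x) + C2*exp(sqrt(2)*x) + C3*sin(sqrt(2)*x) + C4*cos(sqrt(2)*x) + k/4 - x^2 - x/4


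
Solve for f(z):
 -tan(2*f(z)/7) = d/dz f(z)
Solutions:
 f(z) = -7*asin(C1*exp(-2*z/7))/2 + 7*pi/2
 f(z) = 7*asin(C1*exp(-2*z/7))/2


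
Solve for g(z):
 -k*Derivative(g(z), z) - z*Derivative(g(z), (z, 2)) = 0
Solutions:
 g(z) = C1 + z^(1 - re(k))*(C2*sin(log(z)*Abs(im(k))) + C3*cos(log(z)*im(k)))


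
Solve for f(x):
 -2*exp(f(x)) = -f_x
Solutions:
 f(x) = log(-1/(C1 + 2*x))


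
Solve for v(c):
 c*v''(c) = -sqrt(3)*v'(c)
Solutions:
 v(c) = C1 + C2*c^(1 - sqrt(3))


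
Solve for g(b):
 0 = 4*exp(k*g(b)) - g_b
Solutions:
 g(b) = Piecewise((log(-1/(C1*k + 4*b*k))/k, Ne(k, 0)), (nan, True))
 g(b) = Piecewise((C1 + 4*b, Eq(k, 0)), (nan, True))


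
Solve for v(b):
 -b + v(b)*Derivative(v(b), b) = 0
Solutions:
 v(b) = -sqrt(C1 + b^2)
 v(b) = sqrt(C1 + b^2)


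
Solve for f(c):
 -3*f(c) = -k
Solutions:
 f(c) = k/3


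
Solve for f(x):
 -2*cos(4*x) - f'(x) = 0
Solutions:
 f(x) = C1 - sin(4*x)/2


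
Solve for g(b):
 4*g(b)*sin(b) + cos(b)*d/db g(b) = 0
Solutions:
 g(b) = C1*cos(b)^4


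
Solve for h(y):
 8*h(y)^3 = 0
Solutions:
 h(y) = 0


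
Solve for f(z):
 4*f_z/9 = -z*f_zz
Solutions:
 f(z) = C1 + C2*z^(5/9)


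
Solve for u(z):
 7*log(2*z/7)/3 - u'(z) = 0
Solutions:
 u(z) = C1 + 7*z*log(z)/3 - 7*z*log(7)/3 - 7*z/3 + 7*z*log(2)/3


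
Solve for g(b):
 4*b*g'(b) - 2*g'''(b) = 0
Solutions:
 g(b) = C1 + Integral(C2*airyai(2^(1/3)*b) + C3*airybi(2^(1/3)*b), b)


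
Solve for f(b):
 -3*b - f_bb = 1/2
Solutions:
 f(b) = C1 + C2*b - b^3/2 - b^2/4


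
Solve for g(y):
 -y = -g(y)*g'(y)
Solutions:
 g(y) = -sqrt(C1 + y^2)
 g(y) = sqrt(C1 + y^2)


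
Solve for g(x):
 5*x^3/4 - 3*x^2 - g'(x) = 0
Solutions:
 g(x) = C1 + 5*x^4/16 - x^3


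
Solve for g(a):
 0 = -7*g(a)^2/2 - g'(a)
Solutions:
 g(a) = 2/(C1 + 7*a)


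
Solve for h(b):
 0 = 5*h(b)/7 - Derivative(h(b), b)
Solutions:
 h(b) = C1*exp(5*b/7)


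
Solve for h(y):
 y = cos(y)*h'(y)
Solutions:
 h(y) = C1 + Integral(y/cos(y), y)


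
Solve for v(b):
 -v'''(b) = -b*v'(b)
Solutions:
 v(b) = C1 + Integral(C2*airyai(b) + C3*airybi(b), b)


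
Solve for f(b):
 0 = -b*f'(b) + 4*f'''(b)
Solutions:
 f(b) = C1 + Integral(C2*airyai(2^(1/3)*b/2) + C3*airybi(2^(1/3)*b/2), b)


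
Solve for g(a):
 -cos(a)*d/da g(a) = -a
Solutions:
 g(a) = C1 + Integral(a/cos(a), a)


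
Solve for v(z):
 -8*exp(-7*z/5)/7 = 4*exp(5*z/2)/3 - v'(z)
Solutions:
 v(z) = C1 + 8*exp(5*z/2)/15 - 40*exp(-7*z/5)/49


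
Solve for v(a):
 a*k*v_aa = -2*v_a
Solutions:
 v(a) = C1 + a^(((re(k) - 2)*re(k) + im(k)^2)/(re(k)^2 + im(k)^2))*(C2*sin(2*log(a)*Abs(im(k))/(re(k)^2 + im(k)^2)) + C3*cos(2*log(a)*im(k)/(re(k)^2 + im(k)^2)))


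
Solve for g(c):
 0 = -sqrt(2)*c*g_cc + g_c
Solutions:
 g(c) = C1 + C2*c^(sqrt(2)/2 + 1)


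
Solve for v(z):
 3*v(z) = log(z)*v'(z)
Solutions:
 v(z) = C1*exp(3*li(z))


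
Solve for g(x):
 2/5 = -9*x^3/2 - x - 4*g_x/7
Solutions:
 g(x) = C1 - 63*x^4/32 - 7*x^2/8 - 7*x/10


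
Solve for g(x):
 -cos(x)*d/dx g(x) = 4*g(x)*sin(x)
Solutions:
 g(x) = C1*cos(x)^4


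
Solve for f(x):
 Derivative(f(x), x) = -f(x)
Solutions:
 f(x) = C1*exp(-x)


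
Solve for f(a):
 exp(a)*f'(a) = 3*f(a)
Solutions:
 f(a) = C1*exp(-3*exp(-a))


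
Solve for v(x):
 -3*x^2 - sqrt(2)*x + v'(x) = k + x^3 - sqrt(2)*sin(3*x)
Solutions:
 v(x) = C1 + k*x + x^4/4 + x^3 + sqrt(2)*x^2/2 + sqrt(2)*cos(3*x)/3


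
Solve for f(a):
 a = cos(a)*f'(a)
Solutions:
 f(a) = C1 + Integral(a/cos(a), a)


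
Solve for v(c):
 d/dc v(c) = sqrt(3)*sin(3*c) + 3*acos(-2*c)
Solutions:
 v(c) = C1 + 3*c*acos(-2*c) + 3*sqrt(1 - 4*c^2)/2 - sqrt(3)*cos(3*c)/3


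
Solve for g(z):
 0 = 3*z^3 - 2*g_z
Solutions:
 g(z) = C1 + 3*z^4/8


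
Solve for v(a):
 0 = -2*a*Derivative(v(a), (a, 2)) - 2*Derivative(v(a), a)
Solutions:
 v(a) = C1 + C2*log(a)


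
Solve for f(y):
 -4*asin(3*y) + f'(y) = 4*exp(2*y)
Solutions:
 f(y) = C1 + 4*y*asin(3*y) + 4*sqrt(1 - 9*y^2)/3 + 2*exp(2*y)


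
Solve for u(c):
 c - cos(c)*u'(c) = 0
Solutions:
 u(c) = C1 + Integral(c/cos(c), c)


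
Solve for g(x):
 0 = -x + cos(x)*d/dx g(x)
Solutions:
 g(x) = C1 + Integral(x/cos(x), x)


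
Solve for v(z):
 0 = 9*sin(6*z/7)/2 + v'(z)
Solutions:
 v(z) = C1 + 21*cos(6*z/7)/4


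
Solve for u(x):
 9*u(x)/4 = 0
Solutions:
 u(x) = 0


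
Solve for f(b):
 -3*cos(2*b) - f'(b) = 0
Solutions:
 f(b) = C1 - 3*sin(2*b)/2


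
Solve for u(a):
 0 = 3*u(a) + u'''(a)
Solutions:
 u(a) = C3*exp(-3^(1/3)*a) + (C1*sin(3^(5/6)*a/2) + C2*cos(3^(5/6)*a/2))*exp(3^(1/3)*a/2)


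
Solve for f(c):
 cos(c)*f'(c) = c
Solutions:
 f(c) = C1 + Integral(c/cos(c), c)


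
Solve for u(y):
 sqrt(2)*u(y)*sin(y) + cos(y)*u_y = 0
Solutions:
 u(y) = C1*cos(y)^(sqrt(2))


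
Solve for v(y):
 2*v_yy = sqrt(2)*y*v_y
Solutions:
 v(y) = C1 + C2*erfi(2^(1/4)*y/2)


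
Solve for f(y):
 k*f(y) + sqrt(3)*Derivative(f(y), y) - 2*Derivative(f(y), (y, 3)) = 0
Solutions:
 f(y) = C1*exp(-2^(1/3)*y*(3^(2/3)*(-3*k + sqrt(9*k^2 - 2*sqrt(3)))^(1/3) + 2^(1/3)*3^(5/6)/(-3*k + sqrt(9*k^2 - 2*sqrt(3)))^(1/3))/6) + C2*exp(2^(1/3)*y*(3^(2/3)*(-3*k + sqrt(9*k^2 - 2*sqrt(3)))^(1/3)/12 - 3^(1/6)*I*(-3*k + sqrt(9*k^2 - 2*sqrt(3)))^(1/3)/4 - 2^(1/3)*sqrt(3)/((-3^(2/3) + 3*3^(1/6)*I)*(-3*k + sqrt(9*k^2 - 2*sqrt(3)))^(1/3)))) + C3*exp(2^(1/3)*y*(3^(2/3)*(-3*k + sqrt(9*k^2 - 2*sqrt(3)))^(1/3)/12 + 3^(1/6)*I*(-3*k + sqrt(9*k^2 - 2*sqrt(3)))^(1/3)/4 + 2^(1/3)*sqrt(3)/((3^(2/3) + 3*3^(1/6)*I)*(-3*k + sqrt(9*k^2 - 2*sqrt(3)))^(1/3))))


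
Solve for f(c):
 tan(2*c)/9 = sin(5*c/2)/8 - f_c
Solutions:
 f(c) = C1 + log(cos(2*c))/18 - cos(5*c/2)/20


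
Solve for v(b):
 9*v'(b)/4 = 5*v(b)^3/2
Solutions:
 v(b) = -3*sqrt(2)*sqrt(-1/(C1 + 10*b))/2
 v(b) = 3*sqrt(2)*sqrt(-1/(C1 + 10*b))/2


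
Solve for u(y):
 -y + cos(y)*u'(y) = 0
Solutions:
 u(y) = C1 + Integral(y/cos(y), y)


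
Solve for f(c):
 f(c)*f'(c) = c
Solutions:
 f(c) = -sqrt(C1 + c^2)
 f(c) = sqrt(C1 + c^2)


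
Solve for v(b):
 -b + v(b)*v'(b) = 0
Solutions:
 v(b) = -sqrt(C1 + b^2)
 v(b) = sqrt(C1 + b^2)


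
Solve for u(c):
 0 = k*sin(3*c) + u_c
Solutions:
 u(c) = C1 + k*cos(3*c)/3


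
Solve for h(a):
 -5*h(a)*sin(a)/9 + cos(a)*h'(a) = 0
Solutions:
 h(a) = C1/cos(a)^(5/9)


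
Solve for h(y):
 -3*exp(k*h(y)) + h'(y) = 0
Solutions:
 h(y) = Piecewise((log(-1/(C1*k + 3*k*y))/k, Ne(k, 0)), (nan, True))
 h(y) = Piecewise((C1 + 3*y, Eq(k, 0)), (nan, True))


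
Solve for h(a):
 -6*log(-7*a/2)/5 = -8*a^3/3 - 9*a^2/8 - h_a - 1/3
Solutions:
 h(a) = C1 - 2*a^4/3 - 3*a^3/8 + 6*a*log(-a)/5 + a*(-23 - 18*log(2) + 18*log(7))/15


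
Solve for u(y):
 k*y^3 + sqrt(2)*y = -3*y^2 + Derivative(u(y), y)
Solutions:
 u(y) = C1 + k*y^4/4 + y^3 + sqrt(2)*y^2/2


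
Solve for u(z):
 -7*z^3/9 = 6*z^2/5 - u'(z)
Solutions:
 u(z) = C1 + 7*z^4/36 + 2*z^3/5


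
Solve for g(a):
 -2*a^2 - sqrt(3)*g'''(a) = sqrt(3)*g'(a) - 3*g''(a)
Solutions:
 g(a) = C1 - 2*sqrt(3)*a^3/9 - 2*a^2 - 8*sqrt(3)*a/3 + (C2*sin(a/2) + C3*cos(a/2))*exp(sqrt(3)*a/2)


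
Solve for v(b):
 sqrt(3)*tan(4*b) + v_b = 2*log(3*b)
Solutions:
 v(b) = C1 + 2*b*log(b) - 2*b + 2*b*log(3) + sqrt(3)*log(cos(4*b))/4


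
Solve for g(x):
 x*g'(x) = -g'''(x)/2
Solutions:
 g(x) = C1 + Integral(C2*airyai(-2^(1/3)*x) + C3*airybi(-2^(1/3)*x), x)


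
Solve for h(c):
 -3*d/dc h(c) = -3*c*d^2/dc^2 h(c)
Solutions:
 h(c) = C1 + C2*c^2


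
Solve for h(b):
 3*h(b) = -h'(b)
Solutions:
 h(b) = C1*exp(-3*b)


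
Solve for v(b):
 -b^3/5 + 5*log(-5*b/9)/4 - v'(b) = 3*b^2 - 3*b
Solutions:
 v(b) = C1 - b^4/20 - b^3 + 3*b^2/2 + 5*b*log(-b)/4 + 5*b*(-2*log(3) - 1 + log(5))/4


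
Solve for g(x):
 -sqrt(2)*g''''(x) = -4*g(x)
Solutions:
 g(x) = C1*exp(-2^(3/8)*x) + C2*exp(2^(3/8)*x) + C3*sin(2^(3/8)*x) + C4*cos(2^(3/8)*x)


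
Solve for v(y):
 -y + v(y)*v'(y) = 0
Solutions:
 v(y) = -sqrt(C1 + y^2)
 v(y) = sqrt(C1 + y^2)


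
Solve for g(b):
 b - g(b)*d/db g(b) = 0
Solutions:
 g(b) = -sqrt(C1 + b^2)
 g(b) = sqrt(C1 + b^2)


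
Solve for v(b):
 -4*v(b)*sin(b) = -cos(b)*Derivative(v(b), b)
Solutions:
 v(b) = C1/cos(b)^4


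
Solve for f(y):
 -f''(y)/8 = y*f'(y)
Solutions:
 f(y) = C1 + C2*erf(2*y)


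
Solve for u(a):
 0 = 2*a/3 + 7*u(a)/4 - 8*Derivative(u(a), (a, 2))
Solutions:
 u(a) = C1*exp(-sqrt(14)*a/8) + C2*exp(sqrt(14)*a/8) - 8*a/21


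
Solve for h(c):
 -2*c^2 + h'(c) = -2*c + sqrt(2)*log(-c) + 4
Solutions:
 h(c) = C1 + 2*c^3/3 - c^2 + sqrt(2)*c*log(-c) + c*(4 - sqrt(2))


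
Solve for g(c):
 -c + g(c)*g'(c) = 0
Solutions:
 g(c) = -sqrt(C1 + c^2)
 g(c) = sqrt(C1 + c^2)


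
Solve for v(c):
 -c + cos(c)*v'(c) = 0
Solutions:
 v(c) = C1 + Integral(c/cos(c), c)


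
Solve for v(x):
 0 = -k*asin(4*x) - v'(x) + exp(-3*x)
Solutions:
 v(x) = C1 - k*x*asin(4*x) - k*sqrt(1 - 16*x^2)/4 - exp(-3*x)/3


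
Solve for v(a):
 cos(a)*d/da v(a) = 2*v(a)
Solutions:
 v(a) = C1*(sin(a) + 1)/(sin(a) - 1)


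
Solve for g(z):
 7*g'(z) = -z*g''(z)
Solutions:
 g(z) = C1 + C2/z^6


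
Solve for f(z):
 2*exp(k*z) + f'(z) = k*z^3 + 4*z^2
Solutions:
 f(z) = C1 + k*z^4/4 + 4*z^3/3 - 2*exp(k*z)/k


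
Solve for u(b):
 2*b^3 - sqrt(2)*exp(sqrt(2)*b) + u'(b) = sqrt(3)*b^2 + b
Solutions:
 u(b) = C1 - b^4/2 + sqrt(3)*b^3/3 + b^2/2 + exp(sqrt(2)*b)


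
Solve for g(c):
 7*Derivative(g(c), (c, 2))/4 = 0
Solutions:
 g(c) = C1 + C2*c


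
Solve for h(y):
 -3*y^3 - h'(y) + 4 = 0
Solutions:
 h(y) = C1 - 3*y^4/4 + 4*y


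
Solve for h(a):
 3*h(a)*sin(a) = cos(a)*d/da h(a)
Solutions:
 h(a) = C1/cos(a)^3


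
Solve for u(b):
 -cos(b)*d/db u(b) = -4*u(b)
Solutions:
 u(b) = C1*(sin(b)^2 + 2*sin(b) + 1)/(sin(b)^2 - 2*sin(b) + 1)


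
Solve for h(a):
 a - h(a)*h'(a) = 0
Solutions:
 h(a) = -sqrt(C1 + a^2)
 h(a) = sqrt(C1 + a^2)


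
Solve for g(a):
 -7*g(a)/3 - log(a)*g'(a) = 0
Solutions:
 g(a) = C1*exp(-7*li(a)/3)


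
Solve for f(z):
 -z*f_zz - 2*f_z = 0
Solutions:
 f(z) = C1 + C2/z


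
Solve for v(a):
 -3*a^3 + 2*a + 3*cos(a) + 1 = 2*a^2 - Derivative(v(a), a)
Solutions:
 v(a) = C1 + 3*a^4/4 + 2*a^3/3 - a^2 - a - 3*sin(a)


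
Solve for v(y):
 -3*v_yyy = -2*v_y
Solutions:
 v(y) = C1 + C2*exp(-sqrt(6)*y/3) + C3*exp(sqrt(6)*y/3)


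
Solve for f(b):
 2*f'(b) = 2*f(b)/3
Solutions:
 f(b) = C1*exp(b/3)


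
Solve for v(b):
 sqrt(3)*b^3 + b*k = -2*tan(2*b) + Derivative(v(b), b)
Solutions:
 v(b) = C1 + sqrt(3)*b^4/4 + b^2*k/2 - log(cos(2*b))


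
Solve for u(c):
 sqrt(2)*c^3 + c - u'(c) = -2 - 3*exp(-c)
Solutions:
 u(c) = C1 + sqrt(2)*c^4/4 + c^2/2 + 2*c - 3*exp(-c)


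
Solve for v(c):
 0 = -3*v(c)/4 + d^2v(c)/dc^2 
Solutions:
 v(c) = C1*exp(-sqrt(3)*c/2) + C2*exp(sqrt(3)*c/2)


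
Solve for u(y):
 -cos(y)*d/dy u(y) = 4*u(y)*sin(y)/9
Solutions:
 u(y) = C1*cos(y)^(4/9)


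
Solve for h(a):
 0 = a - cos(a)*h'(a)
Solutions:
 h(a) = C1 + Integral(a/cos(a), a)


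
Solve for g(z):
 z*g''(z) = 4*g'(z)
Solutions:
 g(z) = C1 + C2*z^5


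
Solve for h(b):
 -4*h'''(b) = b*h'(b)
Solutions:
 h(b) = C1 + Integral(C2*airyai(-2^(1/3)*b/2) + C3*airybi(-2^(1/3)*b/2), b)


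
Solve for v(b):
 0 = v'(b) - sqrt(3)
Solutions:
 v(b) = C1 + sqrt(3)*b


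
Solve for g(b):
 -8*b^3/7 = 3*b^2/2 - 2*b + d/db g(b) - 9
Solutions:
 g(b) = C1 - 2*b^4/7 - b^3/2 + b^2 + 9*b


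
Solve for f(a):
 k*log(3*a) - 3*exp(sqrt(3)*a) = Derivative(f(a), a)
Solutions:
 f(a) = C1 + a*k*log(a) + a*k*(-1 + log(3)) - sqrt(3)*exp(sqrt(3)*a)


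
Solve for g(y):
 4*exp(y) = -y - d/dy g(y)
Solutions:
 g(y) = C1 - y^2/2 - 4*exp(y)


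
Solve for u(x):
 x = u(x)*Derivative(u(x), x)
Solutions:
 u(x) = -sqrt(C1 + x^2)
 u(x) = sqrt(C1 + x^2)


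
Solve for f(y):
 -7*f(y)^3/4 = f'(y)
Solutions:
 f(y) = -sqrt(2)*sqrt(-1/(C1 - 7*y))
 f(y) = sqrt(2)*sqrt(-1/(C1 - 7*y))


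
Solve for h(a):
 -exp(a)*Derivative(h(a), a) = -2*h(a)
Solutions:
 h(a) = C1*exp(-2*exp(-a))


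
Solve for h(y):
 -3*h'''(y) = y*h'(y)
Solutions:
 h(y) = C1 + Integral(C2*airyai(-3^(2/3)*y/3) + C3*airybi(-3^(2/3)*y/3), y)


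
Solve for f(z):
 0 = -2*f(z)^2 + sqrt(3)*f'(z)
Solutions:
 f(z) = -3/(C1 + 2*sqrt(3)*z)


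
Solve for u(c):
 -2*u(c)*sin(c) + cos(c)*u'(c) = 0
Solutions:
 u(c) = C1/cos(c)^2


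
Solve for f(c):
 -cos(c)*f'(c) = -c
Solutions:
 f(c) = C1 + Integral(c/cos(c), c)


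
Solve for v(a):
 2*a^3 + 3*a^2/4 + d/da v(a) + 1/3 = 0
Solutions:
 v(a) = C1 - a^4/2 - a^3/4 - a/3


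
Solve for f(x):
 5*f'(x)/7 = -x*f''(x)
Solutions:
 f(x) = C1 + C2*x^(2/7)


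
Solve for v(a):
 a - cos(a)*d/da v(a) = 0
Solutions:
 v(a) = C1 + Integral(a/cos(a), a)


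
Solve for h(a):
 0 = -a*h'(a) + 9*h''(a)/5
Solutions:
 h(a) = C1 + C2*erfi(sqrt(10)*a/6)


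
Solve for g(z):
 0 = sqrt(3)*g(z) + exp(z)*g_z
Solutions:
 g(z) = C1*exp(sqrt(3)*exp(-z))


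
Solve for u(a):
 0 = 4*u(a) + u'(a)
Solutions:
 u(a) = C1*exp(-4*a)


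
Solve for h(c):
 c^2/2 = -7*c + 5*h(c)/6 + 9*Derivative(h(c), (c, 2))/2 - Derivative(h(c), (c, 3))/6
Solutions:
 h(c) = C1*exp(c*(-2^(2/3)*(sqrt(14605) + 1463)^(1/3)/4 - 81*2^(1/3)/(2*(sqrt(14605) + 1463)^(1/3)) + 9))*sin(2^(1/3)*sqrt(3)*c*(-2^(1/3)*(sqrt(14605) + 1463)^(1/3) + 162/(sqrt(14605) + 1463)^(1/3))/4) + C2*exp(c*(-2^(2/3)*(sqrt(14605) + 1463)^(1/3)/4 - 81*2^(1/3)/(2*(sqrt(14605) + 1463)^(1/3)) + 9))*cos(2^(1/3)*sqrt(3)*c*(-2^(1/3)*(sqrt(14605) + 1463)^(1/3) + 162/(sqrt(14605) + 1463)^(1/3))/4) + C3*exp(c*(81*2^(1/3)/(sqrt(14605) + 1463)^(1/3) + 9 + 2^(2/3)*(sqrt(14605) + 1463)^(1/3)/2)) + 3*c^2/5 + 42*c/5 - 162/25


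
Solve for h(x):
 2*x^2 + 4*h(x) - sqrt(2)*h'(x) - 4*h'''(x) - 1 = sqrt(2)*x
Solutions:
 h(x) = C1*exp(3^(1/3)*x*(-(36 + sqrt(6)*sqrt(sqrt(2) + 216))^(1/3) + sqrt(2)*3^(1/3)/(36 + sqrt(6)*sqrt(sqrt(2) + 216))^(1/3))/12)*sin(3^(1/6)*x*(3*sqrt(2)/(36 + sqrt(6)*sqrt(sqrt(2) + 216))^(1/3) + 3^(2/3)*(36 + sqrt(6)*sqrt(sqrt(2) + 216))^(1/3))/12) + C2*exp(3^(1/3)*x*(-(36 + sqrt(6)*sqrt(sqrt(2) + 216))^(1/3) + sqrt(2)*3^(1/3)/(36 + sqrt(6)*sqrt(sqrt(2) + 216))^(1/3))/12)*cos(3^(1/6)*x*(3*sqrt(2)/(36 + sqrt(6)*sqrt(sqrt(2) + 216))^(1/3) + 3^(2/3)*(36 + sqrt(6)*sqrt(sqrt(2) + 216))^(1/3))/12) + C3*exp(-3^(1/3)*x*(-(36 + sqrt(6)*sqrt(sqrt(2) + 216))^(1/3) + sqrt(2)*3^(1/3)/(36 + sqrt(6)*sqrt(sqrt(2) + 216))^(1/3))/6) - x^2/2 + 1/4


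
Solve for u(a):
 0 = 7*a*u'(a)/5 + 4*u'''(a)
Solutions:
 u(a) = C1 + Integral(C2*airyai(-350^(1/3)*a/10) + C3*airybi(-350^(1/3)*a/10), a)


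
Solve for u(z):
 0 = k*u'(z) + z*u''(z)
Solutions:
 u(z) = C1 + z^(1 - re(k))*(C2*sin(log(z)*Abs(im(k))) + C3*cos(log(z)*im(k)))


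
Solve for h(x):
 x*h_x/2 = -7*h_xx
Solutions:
 h(x) = C1 + C2*erf(sqrt(7)*x/14)


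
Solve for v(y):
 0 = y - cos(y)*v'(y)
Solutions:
 v(y) = C1 + Integral(y/cos(y), y)


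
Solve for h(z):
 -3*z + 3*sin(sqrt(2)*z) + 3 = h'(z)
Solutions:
 h(z) = C1 - 3*z^2/2 + 3*z - 3*sqrt(2)*cos(sqrt(2)*z)/2


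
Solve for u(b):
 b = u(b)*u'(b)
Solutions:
 u(b) = -sqrt(C1 + b^2)
 u(b) = sqrt(C1 + b^2)


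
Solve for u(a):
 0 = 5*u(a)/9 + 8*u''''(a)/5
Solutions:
 u(a) = (C1*sin(sqrt(15)*2^(3/4)*a/12) + C2*cos(sqrt(15)*2^(3/4)*a/12))*exp(-sqrt(15)*2^(3/4)*a/12) + (C3*sin(sqrt(15)*2^(3/4)*a/12) + C4*cos(sqrt(15)*2^(3/4)*a/12))*exp(sqrt(15)*2^(3/4)*a/12)


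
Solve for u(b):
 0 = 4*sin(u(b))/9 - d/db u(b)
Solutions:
 -4*b/9 + log(cos(u(b)) - 1)/2 - log(cos(u(b)) + 1)/2 = C1


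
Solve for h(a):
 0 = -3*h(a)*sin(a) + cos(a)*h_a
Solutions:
 h(a) = C1/cos(a)^3


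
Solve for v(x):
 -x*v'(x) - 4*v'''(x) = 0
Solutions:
 v(x) = C1 + Integral(C2*airyai(-2^(1/3)*x/2) + C3*airybi(-2^(1/3)*x/2), x)


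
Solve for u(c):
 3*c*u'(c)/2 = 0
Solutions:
 u(c) = C1


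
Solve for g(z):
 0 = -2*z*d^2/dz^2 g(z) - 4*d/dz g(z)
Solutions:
 g(z) = C1 + C2/z


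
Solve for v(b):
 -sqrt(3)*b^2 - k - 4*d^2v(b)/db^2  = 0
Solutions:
 v(b) = C1 + C2*b - sqrt(3)*b^4/48 - b^2*k/8


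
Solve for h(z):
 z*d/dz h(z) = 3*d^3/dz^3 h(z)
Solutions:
 h(z) = C1 + Integral(C2*airyai(3^(2/3)*z/3) + C3*airybi(3^(2/3)*z/3), z)


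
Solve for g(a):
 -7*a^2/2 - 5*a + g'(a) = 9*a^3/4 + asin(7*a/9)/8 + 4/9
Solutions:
 g(a) = C1 + 9*a^4/16 + 7*a^3/6 + 5*a^2/2 + a*asin(7*a/9)/8 + 4*a/9 + sqrt(81 - 49*a^2)/56


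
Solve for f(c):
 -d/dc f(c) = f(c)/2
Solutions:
 f(c) = C1*exp(-c/2)


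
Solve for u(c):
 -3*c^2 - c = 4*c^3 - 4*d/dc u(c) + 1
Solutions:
 u(c) = C1 + c^4/4 + c^3/4 + c^2/8 + c/4


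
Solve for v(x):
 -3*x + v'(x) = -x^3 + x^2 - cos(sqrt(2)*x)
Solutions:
 v(x) = C1 - x^4/4 + x^3/3 + 3*x^2/2 - sqrt(2)*sin(sqrt(2)*x)/2


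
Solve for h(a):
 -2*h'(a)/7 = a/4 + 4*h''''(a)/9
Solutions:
 h(a) = C1 + C4*exp(-42^(2/3)*a/14) - 7*a^2/16 + (C2*sin(3*14^(2/3)*3^(1/6)*a/28) + C3*cos(3*14^(2/3)*3^(1/6)*a/28))*exp(42^(2/3)*a/28)


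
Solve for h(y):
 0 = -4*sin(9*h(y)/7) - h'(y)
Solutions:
 4*y + 7*log(cos(9*h(y)/7) - 1)/18 - 7*log(cos(9*h(y)/7) + 1)/18 = C1


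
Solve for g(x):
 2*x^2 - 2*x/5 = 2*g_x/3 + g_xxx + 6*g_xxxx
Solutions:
 g(x) = C1 + C2*exp(x*(-2 + (18*sqrt(326) + 325)^(-1/3) + (18*sqrt(326) + 325)^(1/3))/36)*sin(sqrt(3)*x*(-(18*sqrt(326) + 325)^(1/3) + (18*sqrt(326) + 325)^(-1/3))/36) + C3*exp(x*(-2 + (18*sqrt(326) + 325)^(-1/3) + (18*sqrt(326) + 325)^(1/3))/36)*cos(sqrt(3)*x*(-(18*sqrt(326) + 325)^(1/3) + (18*sqrt(326) + 325)^(-1/3))/36) + C4*exp(-x*((18*sqrt(326) + 325)^(-1/3) + 1 + (18*sqrt(326) + 325)^(1/3))/18) + x^3 - 3*x^2/10 - 9*x


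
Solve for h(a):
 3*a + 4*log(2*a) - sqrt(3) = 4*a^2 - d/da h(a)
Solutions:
 h(a) = C1 + 4*a^3/3 - 3*a^2/2 - 4*a*log(a) - a*log(16) + sqrt(3)*a + 4*a


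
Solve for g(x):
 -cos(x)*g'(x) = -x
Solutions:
 g(x) = C1 + Integral(x/cos(x), x)


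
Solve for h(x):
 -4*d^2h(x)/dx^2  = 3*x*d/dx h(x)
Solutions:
 h(x) = C1 + C2*erf(sqrt(6)*x/4)


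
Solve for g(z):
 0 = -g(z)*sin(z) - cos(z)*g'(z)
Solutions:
 g(z) = C1*cos(z)


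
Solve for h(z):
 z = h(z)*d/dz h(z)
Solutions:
 h(z) = -sqrt(C1 + z^2)
 h(z) = sqrt(C1 + z^2)


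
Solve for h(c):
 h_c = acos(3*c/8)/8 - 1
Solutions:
 h(c) = C1 + c*acos(3*c/8)/8 - c - sqrt(64 - 9*c^2)/24


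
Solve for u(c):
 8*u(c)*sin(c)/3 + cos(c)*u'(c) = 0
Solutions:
 u(c) = C1*cos(c)^(8/3)


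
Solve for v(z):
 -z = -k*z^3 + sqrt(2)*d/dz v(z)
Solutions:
 v(z) = C1 + sqrt(2)*k*z^4/8 - sqrt(2)*z^2/4


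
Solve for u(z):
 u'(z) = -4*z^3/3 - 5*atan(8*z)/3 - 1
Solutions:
 u(z) = C1 - z^4/3 - 5*z*atan(8*z)/3 - z + 5*log(64*z^2 + 1)/48


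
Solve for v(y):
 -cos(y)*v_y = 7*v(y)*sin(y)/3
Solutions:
 v(y) = C1*cos(y)^(7/3)


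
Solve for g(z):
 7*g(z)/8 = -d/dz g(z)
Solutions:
 g(z) = C1*exp(-7*z/8)


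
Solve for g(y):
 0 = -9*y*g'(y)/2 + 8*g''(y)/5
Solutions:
 g(y) = C1 + C2*erfi(3*sqrt(10)*y/8)


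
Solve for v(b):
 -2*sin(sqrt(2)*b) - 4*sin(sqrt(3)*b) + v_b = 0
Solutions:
 v(b) = C1 - sqrt(2)*cos(sqrt(2)*b) - 4*sqrt(3)*cos(sqrt(3)*b)/3


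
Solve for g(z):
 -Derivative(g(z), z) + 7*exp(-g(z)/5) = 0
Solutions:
 g(z) = 5*log(C1 + 7*z/5)


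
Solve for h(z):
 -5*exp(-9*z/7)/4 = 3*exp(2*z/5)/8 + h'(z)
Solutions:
 h(z) = C1 - 15*exp(2*z/5)/16 + 35*exp(-9*z/7)/36


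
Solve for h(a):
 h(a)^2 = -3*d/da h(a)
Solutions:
 h(a) = 3/(C1 + a)


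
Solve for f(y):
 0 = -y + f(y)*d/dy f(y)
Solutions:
 f(y) = -sqrt(C1 + y^2)
 f(y) = sqrt(C1 + y^2)


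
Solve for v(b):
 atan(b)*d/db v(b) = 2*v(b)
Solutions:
 v(b) = C1*exp(2*Integral(1/atan(b), b))


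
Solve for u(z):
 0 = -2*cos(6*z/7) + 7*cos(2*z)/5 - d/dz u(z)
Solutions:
 u(z) = C1 - 7*sin(6*z/7)/3 + 7*sin(2*z)/10


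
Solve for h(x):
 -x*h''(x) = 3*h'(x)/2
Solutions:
 h(x) = C1 + C2/sqrt(x)


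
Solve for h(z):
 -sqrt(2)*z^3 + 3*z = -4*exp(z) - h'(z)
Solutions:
 h(z) = C1 + sqrt(2)*z^4/4 - 3*z^2/2 - 4*exp(z)


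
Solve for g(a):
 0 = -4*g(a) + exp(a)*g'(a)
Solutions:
 g(a) = C1*exp(-4*exp(-a))


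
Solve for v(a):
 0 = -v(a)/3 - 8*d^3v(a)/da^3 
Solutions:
 v(a) = C3*exp(-3^(2/3)*a/6) + (C1*sin(3^(1/6)*a/4) + C2*cos(3^(1/6)*a/4))*exp(3^(2/3)*a/12)


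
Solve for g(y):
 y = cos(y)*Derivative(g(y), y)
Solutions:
 g(y) = C1 + Integral(y/cos(y), y)


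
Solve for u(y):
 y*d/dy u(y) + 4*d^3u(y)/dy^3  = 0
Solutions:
 u(y) = C1 + Integral(C2*airyai(-2^(1/3)*y/2) + C3*airybi(-2^(1/3)*y/2), y)


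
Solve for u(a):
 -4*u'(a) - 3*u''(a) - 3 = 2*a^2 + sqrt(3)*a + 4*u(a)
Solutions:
 u(a) = -a^2/2 - sqrt(3)*a/4 + a + (C1*sin(2*sqrt(2)*a/3) + C2*cos(2*sqrt(2)*a/3))*exp(-2*a/3) - 1 + sqrt(3)/4


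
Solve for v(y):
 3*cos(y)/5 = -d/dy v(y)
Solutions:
 v(y) = C1 - 3*sin(y)/5


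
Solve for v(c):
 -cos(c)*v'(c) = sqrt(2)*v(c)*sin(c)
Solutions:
 v(c) = C1*cos(c)^(sqrt(2))


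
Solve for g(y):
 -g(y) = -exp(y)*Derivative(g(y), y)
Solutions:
 g(y) = C1*exp(-exp(-y))


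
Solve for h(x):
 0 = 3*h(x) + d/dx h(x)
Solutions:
 h(x) = C1*exp(-3*x)


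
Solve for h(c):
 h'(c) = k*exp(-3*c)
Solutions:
 h(c) = C1 - k*exp(-3*c)/3


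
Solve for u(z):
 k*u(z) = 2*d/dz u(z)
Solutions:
 u(z) = C1*exp(k*z/2)


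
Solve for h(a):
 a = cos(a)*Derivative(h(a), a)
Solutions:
 h(a) = C1 + Integral(a/cos(a), a)


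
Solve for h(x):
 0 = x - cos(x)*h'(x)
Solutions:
 h(x) = C1 + Integral(x/cos(x), x)


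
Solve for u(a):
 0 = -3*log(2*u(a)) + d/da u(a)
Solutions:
 -Integral(1/(log(_y) + log(2)), (_y, u(a)))/3 = C1 - a


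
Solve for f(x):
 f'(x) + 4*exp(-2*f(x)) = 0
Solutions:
 f(x) = log(-sqrt(C1 - 8*x))
 f(x) = log(C1 - 8*x)/2


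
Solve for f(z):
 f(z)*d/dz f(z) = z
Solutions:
 f(z) = -sqrt(C1 + z^2)
 f(z) = sqrt(C1 + z^2)


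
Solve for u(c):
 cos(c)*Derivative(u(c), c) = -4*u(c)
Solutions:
 u(c) = C1*(sin(c)^2 - 2*sin(c) + 1)/(sin(c)^2 + 2*sin(c) + 1)


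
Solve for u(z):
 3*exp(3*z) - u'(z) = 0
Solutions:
 u(z) = C1 + exp(3*z)


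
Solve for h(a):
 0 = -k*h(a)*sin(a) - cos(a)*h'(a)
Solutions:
 h(a) = C1*exp(k*log(cos(a)))


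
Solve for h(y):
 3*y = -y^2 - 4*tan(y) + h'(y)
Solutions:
 h(y) = C1 + y^3/3 + 3*y^2/2 - 4*log(cos(y))


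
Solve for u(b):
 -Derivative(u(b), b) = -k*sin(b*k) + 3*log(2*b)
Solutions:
 u(b) = C1 - 3*b*log(b) - 3*b*log(2) + 3*b + k*Piecewise((-cos(b*k)/k, Ne(k, 0)), (0, True))


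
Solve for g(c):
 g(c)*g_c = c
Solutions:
 g(c) = -sqrt(C1 + c^2)
 g(c) = sqrt(C1 + c^2)


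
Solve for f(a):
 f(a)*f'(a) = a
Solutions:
 f(a) = -sqrt(C1 + a^2)
 f(a) = sqrt(C1 + a^2)


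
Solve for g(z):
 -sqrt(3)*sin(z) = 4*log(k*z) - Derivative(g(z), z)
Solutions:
 g(z) = C1 + 4*z*log(k*z) - 4*z - sqrt(3)*cos(z)


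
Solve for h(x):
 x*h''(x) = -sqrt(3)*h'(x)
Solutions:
 h(x) = C1 + C2*x^(1 - sqrt(3))


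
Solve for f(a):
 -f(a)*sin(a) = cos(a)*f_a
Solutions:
 f(a) = C1*cos(a)


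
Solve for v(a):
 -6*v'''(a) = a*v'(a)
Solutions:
 v(a) = C1 + Integral(C2*airyai(-6^(2/3)*a/6) + C3*airybi(-6^(2/3)*a/6), a)


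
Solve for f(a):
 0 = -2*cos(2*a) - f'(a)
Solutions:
 f(a) = C1 - sin(2*a)


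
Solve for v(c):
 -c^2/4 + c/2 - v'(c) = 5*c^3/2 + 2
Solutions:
 v(c) = C1 - 5*c^4/8 - c^3/12 + c^2/4 - 2*c


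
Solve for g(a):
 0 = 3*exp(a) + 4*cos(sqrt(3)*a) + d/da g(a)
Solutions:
 g(a) = C1 - 3*exp(a) - 4*sqrt(3)*sin(sqrt(3)*a)/3


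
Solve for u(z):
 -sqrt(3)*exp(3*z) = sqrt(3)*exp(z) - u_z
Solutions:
 u(z) = C1 + sqrt(3)*exp(3*z)/3 + sqrt(3)*exp(z)


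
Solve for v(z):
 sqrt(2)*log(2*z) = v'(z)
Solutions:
 v(z) = C1 + sqrt(2)*z*log(z) - sqrt(2)*z + sqrt(2)*z*log(2)


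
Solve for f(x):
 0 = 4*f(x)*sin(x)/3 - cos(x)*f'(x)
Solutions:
 f(x) = C1/cos(x)^(4/3)
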